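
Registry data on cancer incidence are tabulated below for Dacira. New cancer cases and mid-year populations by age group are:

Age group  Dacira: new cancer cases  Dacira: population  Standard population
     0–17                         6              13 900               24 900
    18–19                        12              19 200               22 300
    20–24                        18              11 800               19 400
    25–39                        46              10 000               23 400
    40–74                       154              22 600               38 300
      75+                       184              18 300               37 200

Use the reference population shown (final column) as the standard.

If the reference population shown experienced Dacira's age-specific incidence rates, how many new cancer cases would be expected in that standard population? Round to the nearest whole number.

Age-specific rates per 100 000 for Dacira: 43.17, 62.50, 152.54, 460.00, 681.42, 1005.46.
Expected new cancer cases = Σ (standard pop × age-specific rate ÷ 100 000)
= 24 900×43.17/100 000 + 22 300×62.50/100 000 + 19 400×152.54/100 000 + 23 400×460.00/100 000 + 38 300×681.42/100 000 + 37 200×1005.46/100 000
= 10.75 + 13.94 + 29.59 + 107.64 + 260.98 + 374.03 = 796.93.

797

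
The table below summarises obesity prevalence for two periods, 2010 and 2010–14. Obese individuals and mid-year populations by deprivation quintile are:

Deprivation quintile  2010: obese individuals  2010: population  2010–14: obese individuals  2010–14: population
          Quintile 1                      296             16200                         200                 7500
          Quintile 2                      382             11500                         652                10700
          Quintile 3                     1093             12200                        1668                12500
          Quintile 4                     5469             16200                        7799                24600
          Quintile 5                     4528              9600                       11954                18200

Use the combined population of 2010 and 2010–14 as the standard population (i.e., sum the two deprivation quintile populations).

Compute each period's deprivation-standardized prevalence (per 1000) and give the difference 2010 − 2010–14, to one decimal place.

-44.6

Deprivation-specific rates per 1000 for 2010: 18.272, 33.217, 89.590, 337.593, 471.667.
For 2010–14: 26.667, 60.935, 133.440, 317.033, 656.813.
Combined standard total = 139200; weights = 0.1703, 0.1595, 0.1774, 0.2931, 0.1997.
2010: 0.1703×18.272 + 0.1595×33.217 + 0.1774×89.590 + 0.2931×337.593 + 0.1997×471.667 = 217.4530 per 1000.
2010–14: 0.1703×26.667 + 0.1595×60.935 + 0.1774×133.440 + 0.2931×317.033 + 0.1997×656.813 = 262.0334 per 1000.
Difference = 217.4530 − 262.0334 = -44.5804.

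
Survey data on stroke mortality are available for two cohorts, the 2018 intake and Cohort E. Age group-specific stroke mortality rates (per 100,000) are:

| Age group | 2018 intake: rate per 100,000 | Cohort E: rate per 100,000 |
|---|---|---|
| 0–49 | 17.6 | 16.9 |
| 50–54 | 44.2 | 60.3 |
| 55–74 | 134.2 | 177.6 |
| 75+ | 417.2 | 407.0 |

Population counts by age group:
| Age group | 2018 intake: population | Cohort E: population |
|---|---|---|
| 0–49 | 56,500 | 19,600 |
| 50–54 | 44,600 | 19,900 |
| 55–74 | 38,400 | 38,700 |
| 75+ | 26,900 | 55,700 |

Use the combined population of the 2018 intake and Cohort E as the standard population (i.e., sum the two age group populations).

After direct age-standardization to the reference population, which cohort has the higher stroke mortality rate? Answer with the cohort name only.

Combined standard total = 300,300; weights = 0.2534, 0.2148, 0.2567, 0.2751.
The 2018 intake: 0.2534×17.6 + 0.2148×44.2 + 0.2567×134.2 + 0.2751×417.2 = 163.1628 per 100,000.
Cohort E: 0.2534×16.9 + 0.2148×60.3 + 0.2567×177.6 + 0.2751×407.0 = 174.7806 per 100,000.

Cohort E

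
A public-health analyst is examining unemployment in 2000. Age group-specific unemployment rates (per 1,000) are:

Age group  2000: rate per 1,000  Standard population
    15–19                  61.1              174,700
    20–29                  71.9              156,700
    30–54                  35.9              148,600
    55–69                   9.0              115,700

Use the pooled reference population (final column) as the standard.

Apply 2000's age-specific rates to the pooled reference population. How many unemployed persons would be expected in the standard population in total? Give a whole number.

Expected unemployed persons = Σ (standard pop × age-specific rate ÷ 1,000)
= 174,700×61.1/1,000 + 156,700×71.9/1,000 + 148,600×35.9/1,000 + 115,700×9.0/1,000
= 10674.17 + 11266.73 + 5334.74 + 1041.30 = 28316.94.

28317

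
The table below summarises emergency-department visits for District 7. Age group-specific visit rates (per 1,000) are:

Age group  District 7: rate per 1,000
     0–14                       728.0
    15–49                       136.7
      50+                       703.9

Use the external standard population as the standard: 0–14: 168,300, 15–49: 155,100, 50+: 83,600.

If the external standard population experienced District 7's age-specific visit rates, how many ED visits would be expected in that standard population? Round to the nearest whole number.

Expected ED visits = Σ (standard pop × age-specific rate ÷ 1,000)
= 168,300×728.0/1,000 + 155,100×136.7/1,000 + 83,600×703.9/1,000
= 122522.40 + 21202.17 + 58846.04 = 202570.61.

202571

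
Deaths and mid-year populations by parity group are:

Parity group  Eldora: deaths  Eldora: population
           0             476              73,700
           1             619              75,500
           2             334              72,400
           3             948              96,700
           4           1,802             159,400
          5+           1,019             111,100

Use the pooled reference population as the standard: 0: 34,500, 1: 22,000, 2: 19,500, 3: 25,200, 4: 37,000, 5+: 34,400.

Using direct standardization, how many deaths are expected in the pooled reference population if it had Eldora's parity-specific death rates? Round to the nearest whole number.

1474

Parity-specific rates per 1,000 for Eldora: 6.459, 8.199, 4.613, 9.804, 11.305, 9.172.
Expected deaths = Σ (standard pop × parity-specific rate ÷ 1,000)
= 34,500×6.459/1,000 + 22,000×8.199/1,000 + 19,500×4.613/1,000 + 25,200×9.804/1,000 + 37,000×11.305/1,000 + 34,400×9.172/1,000
= 222.82 + 180.37 + 89.96 + 247.05 + 418.28 + 315.51 = 1474.00.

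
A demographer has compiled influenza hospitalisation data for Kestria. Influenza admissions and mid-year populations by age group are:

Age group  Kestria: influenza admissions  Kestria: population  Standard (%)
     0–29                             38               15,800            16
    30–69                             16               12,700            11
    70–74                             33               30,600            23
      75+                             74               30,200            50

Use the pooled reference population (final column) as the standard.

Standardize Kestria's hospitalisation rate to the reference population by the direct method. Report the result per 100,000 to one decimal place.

199.7

Age-specific rates per 100,000 for Kestria: 240.51, 125.98, 107.84, 245.03.
Standard weights: 0.16, 0.11, 0.23, 0.50.
Standardized rate: 0.1600×240.51 + 0.1100×125.98 + 0.2300×107.84 + 0.5000×245.03 = 199.6598 per 100,000.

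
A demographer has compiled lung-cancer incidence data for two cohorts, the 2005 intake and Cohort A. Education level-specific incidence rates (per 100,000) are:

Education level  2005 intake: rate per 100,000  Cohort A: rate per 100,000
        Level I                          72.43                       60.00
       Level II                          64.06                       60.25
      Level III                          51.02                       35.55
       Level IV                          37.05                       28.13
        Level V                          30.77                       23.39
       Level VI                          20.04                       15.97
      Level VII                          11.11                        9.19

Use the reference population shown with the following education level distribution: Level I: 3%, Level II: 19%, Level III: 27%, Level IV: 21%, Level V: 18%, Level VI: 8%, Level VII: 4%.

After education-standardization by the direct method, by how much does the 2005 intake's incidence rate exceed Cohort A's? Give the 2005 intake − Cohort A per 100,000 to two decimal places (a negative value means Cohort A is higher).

8.88

Standard weights: 0.03, 0.19, 0.27, 0.21, 0.18, 0.08, 0.04.
The 2005 intake: 0.0300×72.43 + 0.1900×64.06 + 0.2700×51.02 + 0.2100×37.05 + 0.1800×30.77 + 0.0800×20.04 + 0.0400×11.11 = 43.4864 per 100,000.
Cohort A: 0.0300×60.00 + 0.1900×60.25 + 0.2700×35.55 + 0.2100×28.13 + 0.1800×23.39 + 0.0800×15.97 + 0.0400×9.19 = 34.6087 per 100,000.
Difference = 43.4864 − 34.6087 = 8.8777.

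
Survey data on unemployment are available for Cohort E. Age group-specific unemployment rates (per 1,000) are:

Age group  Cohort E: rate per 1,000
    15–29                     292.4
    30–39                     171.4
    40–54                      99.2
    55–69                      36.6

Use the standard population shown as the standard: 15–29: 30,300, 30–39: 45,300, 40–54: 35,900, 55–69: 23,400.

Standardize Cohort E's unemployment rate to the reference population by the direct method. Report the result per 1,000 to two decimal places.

155.98

Standard total = 134,900; weights = 0.2246, 0.3358, 0.2661, 0.1735.
Standardized rate: 0.2246×292.4 + 0.3358×171.4 + 0.2661×99.2 + 0.1735×36.6 = 155.9812 per 1,000.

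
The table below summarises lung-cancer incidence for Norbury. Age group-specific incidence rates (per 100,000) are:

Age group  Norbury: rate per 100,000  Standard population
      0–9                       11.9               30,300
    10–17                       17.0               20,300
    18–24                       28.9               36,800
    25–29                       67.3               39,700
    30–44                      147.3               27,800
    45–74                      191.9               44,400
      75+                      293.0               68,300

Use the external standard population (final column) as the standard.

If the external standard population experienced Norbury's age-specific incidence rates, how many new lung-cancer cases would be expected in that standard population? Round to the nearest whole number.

Expected new lung-cancer cases = Σ (standard pop × age-specific rate ÷ 100,000)
= 30,300×11.9/100,000 + 20,300×17.0/100,000 + 36,800×28.9/100,000 + 39,700×67.3/100,000 + 27,800×147.3/100,000 + 44,400×191.9/100,000 + 68,300×293.0/100,000
= 3.61 + 3.45 + 10.64 + 26.72 + 40.95 + 85.20 + 200.12 = 370.68.

371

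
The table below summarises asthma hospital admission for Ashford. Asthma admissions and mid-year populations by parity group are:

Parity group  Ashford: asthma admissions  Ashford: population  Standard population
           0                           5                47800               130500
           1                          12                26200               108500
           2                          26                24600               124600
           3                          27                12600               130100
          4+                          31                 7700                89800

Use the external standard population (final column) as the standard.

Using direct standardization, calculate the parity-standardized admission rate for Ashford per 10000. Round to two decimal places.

Parity-specific rates per 10000 for Ashford: 1.05, 4.58, 10.57, 21.43, 40.26.
Standard total = 583500; weights = 0.2237, 0.1859, 0.2135, 0.2230, 0.1539.
Standardized rate: 0.2237×1.05 + 0.1859×4.58 + 0.2135×10.57 + 0.2230×21.43 + 0.1539×40.26 = 14.3163 per 10000.

14.32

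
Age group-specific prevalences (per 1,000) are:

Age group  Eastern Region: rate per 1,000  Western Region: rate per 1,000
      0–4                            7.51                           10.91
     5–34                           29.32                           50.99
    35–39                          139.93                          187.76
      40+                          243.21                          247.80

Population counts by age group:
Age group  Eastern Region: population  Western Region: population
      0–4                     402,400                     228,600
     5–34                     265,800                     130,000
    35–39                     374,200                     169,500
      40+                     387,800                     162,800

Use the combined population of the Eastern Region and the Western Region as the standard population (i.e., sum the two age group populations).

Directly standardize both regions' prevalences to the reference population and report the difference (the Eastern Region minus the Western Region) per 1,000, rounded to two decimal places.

Combined standard total = 2,121,100; weights = 0.2975, 0.1866, 0.2563, 0.2596.
The Eastern Region: 0.2975×7.51 + 0.1866×29.32 + 0.2563×139.93 + 0.2596×243.21 = 106.7064 per 1,000.
The Western Region: 0.2975×10.91 + 0.1866×50.99 + 0.2563×187.76 + 0.2596×247.80 = 125.2133 per 1,000.
Difference = 106.7064 − 125.2133 = -18.5068.

-18.51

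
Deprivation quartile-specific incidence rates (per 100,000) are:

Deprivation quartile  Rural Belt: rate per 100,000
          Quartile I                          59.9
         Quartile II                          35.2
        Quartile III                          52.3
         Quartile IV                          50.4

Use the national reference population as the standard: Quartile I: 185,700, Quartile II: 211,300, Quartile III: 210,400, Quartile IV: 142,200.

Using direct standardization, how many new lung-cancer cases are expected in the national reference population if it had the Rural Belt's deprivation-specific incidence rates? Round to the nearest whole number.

Expected new lung-cancer cases = Σ (standard pop × deprivation-specific rate ÷ 100,000)
= 185,700×59.9/100,000 + 211,300×35.2/100,000 + 210,400×52.3/100,000 + 142,200×50.4/100,000
= 111.23 + 74.38 + 110.04 + 71.67 = 367.32.

367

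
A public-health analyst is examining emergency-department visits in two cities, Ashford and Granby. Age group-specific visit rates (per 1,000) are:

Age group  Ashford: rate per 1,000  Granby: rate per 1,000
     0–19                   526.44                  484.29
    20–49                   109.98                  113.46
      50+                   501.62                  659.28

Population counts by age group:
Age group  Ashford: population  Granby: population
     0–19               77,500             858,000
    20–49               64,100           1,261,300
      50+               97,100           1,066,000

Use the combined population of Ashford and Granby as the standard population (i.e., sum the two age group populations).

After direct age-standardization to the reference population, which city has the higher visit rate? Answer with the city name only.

Combined standard total = 3,424,000; weights = 0.2732, 0.3871, 0.3397.
Ashford: 0.2732×526.44 + 0.3871×109.98 + 0.3397×501.62 = 356.8009 per 1,000.
Granby: 0.2732×484.29 + 0.3871×113.46 + 0.3397×659.28 = 400.1874 per 1,000.
The crude rates (404.51 vs 396.01) would put Ashford higher, but that reflects its age composition; once standardized to a common age structure, Granby has the higher underlying rate.

Granby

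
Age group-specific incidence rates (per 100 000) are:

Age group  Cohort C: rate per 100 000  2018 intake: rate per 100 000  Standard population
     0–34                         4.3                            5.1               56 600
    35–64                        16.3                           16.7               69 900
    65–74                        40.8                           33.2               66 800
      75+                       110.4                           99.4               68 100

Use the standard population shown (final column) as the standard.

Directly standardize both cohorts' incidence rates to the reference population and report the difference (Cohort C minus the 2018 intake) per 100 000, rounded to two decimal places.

4.53

Standard total = 261 400; weights = 0.2165, 0.2674, 0.2555, 0.2605.
Cohort C: 0.2165×4.3 + 0.2674×16.3 + 0.2555×40.8 + 0.2605×110.4 = 44.4775 per 100 000.
The 2018 intake: 0.2165×5.1 + 0.2674×16.7 + 0.2555×33.2 + 0.2605×99.4 = 39.9498 per 100 000.
Difference = 44.4775 − 39.9498 = 4.5277.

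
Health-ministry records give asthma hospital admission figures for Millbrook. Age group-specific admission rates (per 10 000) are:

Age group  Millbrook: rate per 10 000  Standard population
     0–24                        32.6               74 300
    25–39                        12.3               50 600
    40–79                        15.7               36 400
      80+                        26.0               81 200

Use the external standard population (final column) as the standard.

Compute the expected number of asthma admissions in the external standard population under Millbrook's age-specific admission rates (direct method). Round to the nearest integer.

573

Expected asthma admissions = Σ (standard pop × age-specific rate ÷ 10 000)
= 74 300×32.6/10 000 + 50 600×12.3/10 000 + 36 400×15.7/10 000 + 81 200×26.0/10 000
= 242.22 + 62.24 + 57.15 + 211.12 = 572.72.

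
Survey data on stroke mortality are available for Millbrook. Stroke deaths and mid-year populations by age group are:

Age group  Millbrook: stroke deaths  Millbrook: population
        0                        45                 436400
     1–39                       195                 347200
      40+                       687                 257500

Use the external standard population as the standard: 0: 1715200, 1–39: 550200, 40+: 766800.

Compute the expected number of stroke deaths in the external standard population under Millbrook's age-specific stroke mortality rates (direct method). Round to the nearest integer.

Age-specific rates per 100000 for Millbrook: 10.31, 56.16, 266.80.
Expected stroke deaths = Σ (standard pop × age-specific rate ÷ 100000)
= 1715200×10.31/100000 + 550200×56.16/100000 + 766800×266.80/100000
= 176.87 + 309.01 + 2045.79 = 2531.67.

2532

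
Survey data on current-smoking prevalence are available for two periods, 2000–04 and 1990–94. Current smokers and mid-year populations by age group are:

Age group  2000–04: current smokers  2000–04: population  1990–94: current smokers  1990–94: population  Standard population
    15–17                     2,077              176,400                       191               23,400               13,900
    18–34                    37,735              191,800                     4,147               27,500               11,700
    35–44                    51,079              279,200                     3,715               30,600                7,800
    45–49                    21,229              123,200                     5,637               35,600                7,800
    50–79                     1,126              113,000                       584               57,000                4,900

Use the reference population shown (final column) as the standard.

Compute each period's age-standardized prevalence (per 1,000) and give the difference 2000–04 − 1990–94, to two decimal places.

Age-specific rates per 1,000 for 2000–04: 11.774, 196.741, 182.948, 172.313, 9.965.
For 1990–94: 8.162, 150.800, 121.405, 158.343, 10.246.
Standard total = 46,100; weights = 0.3015, 0.2538, 0.1692, 0.1692, 0.1063.
2000–04: 0.3015×11.774 + 0.2538×196.741 + 0.1692×182.948 + 0.1692×172.313 + 0.1063×9.965 = 114.6508 per 1,000.
1990–94: 0.3015×8.162 + 0.2538×150.800 + 0.1692×121.405 + 0.1692×158.343 + 0.1063×10.246 = 89.1552 per 1,000.
Difference = 114.6508 − 89.1552 = 25.4956.

25.50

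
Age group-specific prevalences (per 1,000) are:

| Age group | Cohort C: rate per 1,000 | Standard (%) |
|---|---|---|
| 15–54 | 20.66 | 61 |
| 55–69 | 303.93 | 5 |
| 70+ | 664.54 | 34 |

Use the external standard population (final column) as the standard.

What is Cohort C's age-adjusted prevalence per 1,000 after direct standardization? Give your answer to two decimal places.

253.74

Standard weights: 0.61, 0.05, 0.34.
Standardized rate: 0.6100×20.66 + 0.0500×303.93 + 0.3400×664.54 = 253.7427 per 1,000.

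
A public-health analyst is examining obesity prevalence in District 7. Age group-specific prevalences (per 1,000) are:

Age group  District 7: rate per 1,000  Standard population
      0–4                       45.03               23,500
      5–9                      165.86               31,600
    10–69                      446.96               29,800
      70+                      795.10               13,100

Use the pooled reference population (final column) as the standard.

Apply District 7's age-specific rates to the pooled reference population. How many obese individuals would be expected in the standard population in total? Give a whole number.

30035

Expected obese individuals = Σ (standard pop × age-specific rate ÷ 1,000)
= 23,500×45.03/1,000 + 31,600×165.86/1,000 + 29,800×446.96/1,000 + 13,100×795.10/1,000
= 1058.20 + 5241.18 + 13319.41 + 10415.81 = 30034.60.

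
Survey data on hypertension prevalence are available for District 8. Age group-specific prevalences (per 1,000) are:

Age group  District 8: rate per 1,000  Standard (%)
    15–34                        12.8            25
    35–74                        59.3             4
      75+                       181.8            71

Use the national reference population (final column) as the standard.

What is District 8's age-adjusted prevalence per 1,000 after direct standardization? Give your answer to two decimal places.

134.65

Standard weights: 0.25, 0.04, 0.71.
Standardized rate: 0.2500×12.8 + 0.0400×59.3 + 0.7100×181.8 = 134.6500 per 1,000.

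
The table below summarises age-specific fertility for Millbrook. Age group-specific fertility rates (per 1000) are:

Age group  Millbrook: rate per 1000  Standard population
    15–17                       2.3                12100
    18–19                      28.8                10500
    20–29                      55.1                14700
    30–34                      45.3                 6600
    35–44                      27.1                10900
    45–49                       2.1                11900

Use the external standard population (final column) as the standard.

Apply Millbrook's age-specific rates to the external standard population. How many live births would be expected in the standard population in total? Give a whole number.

1760

Expected live births = Σ (standard pop × age-specific rate ÷ 1000)
= 12100×2.3/1000 + 10500×28.8/1000 + 14700×55.1/1000 + 6600×45.3/1000 + 10900×27.1/1000 + 11900×2.1/1000
= 27.83 + 302.40 + 809.97 + 298.98 + 295.39 + 24.99 = 1759.56.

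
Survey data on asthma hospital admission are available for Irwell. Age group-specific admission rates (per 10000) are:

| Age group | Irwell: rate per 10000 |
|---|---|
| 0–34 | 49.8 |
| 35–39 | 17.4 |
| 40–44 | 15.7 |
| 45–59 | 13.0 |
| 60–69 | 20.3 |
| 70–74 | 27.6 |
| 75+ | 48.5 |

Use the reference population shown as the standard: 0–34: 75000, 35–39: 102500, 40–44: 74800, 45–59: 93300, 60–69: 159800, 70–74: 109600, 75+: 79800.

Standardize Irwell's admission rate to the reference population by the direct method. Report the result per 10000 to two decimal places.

25.97

Standard total = 694800; weights = 0.1079, 0.1475, 0.1077, 0.1343, 0.2300, 0.1577, 0.1149.
Standardized rate: 0.1079×49.8 + 0.1475×17.4 + 0.1077×15.7 + 0.1343×13.0 + 0.2300×20.3 + 0.1577×27.6 + 0.1149×48.5 = 25.9714 per 10000.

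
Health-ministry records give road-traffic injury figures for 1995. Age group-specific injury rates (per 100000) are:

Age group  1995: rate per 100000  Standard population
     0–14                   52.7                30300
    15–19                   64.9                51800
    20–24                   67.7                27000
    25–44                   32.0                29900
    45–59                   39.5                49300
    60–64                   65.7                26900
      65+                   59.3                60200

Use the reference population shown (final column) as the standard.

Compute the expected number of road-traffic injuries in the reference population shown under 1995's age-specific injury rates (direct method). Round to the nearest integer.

Expected road-traffic injuries = Σ (standard pop × age-specific rate ÷ 100000)
= 30300×52.7/100000 + 51800×64.9/100000 + 27000×67.7/100000 + 29900×32.0/100000 + 49300×39.5/100000 + 26900×65.7/100000 + 60200×59.3/100000
= 15.97 + 33.62 + 18.28 + 9.57 + 19.47 + 17.67 + 35.70 = 150.28.

150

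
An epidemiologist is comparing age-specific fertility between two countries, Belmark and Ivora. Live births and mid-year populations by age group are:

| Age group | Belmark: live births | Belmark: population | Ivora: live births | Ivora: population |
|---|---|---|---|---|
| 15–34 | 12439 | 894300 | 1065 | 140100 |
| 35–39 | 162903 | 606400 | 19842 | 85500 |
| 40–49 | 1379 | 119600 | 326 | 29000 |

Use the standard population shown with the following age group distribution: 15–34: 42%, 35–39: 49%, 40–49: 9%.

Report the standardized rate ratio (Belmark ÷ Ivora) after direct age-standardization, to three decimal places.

Age-specific rates per 1000 for Belmark: 13.909, 268.640, 11.530.
For Ivora: 7.602, 232.070, 11.241.
Standard weights: 0.42, 0.49, 0.09.
Belmark: 0.4200×13.909 + 0.4900×268.640 + 0.0900×11.530 = 138.5129 per 1000.
Ivora: 0.4200×7.602 + 0.4900×232.070 + 0.0900×11.241 = 117.9188 per 1000.
Ratio = 138.5129 ÷ 117.9188 = 1.17465.

1.175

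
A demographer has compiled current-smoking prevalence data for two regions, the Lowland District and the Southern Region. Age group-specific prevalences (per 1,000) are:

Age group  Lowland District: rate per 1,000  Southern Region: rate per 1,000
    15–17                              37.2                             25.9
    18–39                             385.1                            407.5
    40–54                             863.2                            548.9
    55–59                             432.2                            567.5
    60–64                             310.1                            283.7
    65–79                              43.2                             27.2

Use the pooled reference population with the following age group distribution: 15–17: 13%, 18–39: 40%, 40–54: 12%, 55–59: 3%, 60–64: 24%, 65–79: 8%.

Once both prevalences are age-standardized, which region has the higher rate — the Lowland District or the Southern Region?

Lowland District

Standard weights: 0.13, 0.40, 0.12, 0.03, 0.24, 0.08.
The Lowland District: 0.1300×37.2 + 0.4000×385.1 + 0.1200×863.2 + 0.0300×432.2 + 0.2400×310.1 + 0.0800×43.2 = 353.3060 per 1,000.
The Southern Region: 0.1300×25.9 + 0.4000×407.5 + 0.1200×548.9 + 0.0300×567.5 + 0.2400×283.7 + 0.0800×27.2 = 319.5240 per 1,000.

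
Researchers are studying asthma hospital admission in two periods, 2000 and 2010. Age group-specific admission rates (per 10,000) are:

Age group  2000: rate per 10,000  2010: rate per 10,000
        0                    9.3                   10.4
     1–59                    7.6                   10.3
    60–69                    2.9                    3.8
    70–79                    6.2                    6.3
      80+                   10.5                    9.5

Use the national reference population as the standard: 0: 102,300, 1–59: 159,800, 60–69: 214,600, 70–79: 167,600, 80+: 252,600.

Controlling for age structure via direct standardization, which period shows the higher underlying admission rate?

Standard total = 896,900; weights = 0.1141, 0.1782, 0.2393, 0.1869, 0.2816.
2000: 0.1141×9.3 + 0.1782×7.6 + 0.2393×2.9 + 0.1869×6.2 + 0.2816×10.5 = 7.2245 per 10,000.
2010: 0.1141×10.4 + 0.1782×10.3 + 0.2393×3.8 + 0.1869×6.3 + 0.2816×9.5 = 7.7834 per 10,000.

2010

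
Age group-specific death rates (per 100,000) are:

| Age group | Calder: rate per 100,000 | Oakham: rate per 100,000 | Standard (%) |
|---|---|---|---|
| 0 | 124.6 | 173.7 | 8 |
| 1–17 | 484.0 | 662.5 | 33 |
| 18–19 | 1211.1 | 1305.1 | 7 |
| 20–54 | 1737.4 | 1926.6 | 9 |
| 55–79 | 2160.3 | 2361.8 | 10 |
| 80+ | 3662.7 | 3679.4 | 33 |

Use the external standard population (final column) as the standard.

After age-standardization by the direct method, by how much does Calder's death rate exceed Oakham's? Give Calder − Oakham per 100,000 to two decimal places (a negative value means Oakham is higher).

Standard weights: 0.08, 0.33, 0.07, 0.09, 0.10, 0.33.
Calder: 0.0800×124.6 + 0.3300×484.0 + 0.0700×1211.1 + 0.0900×1737.4 + 0.1000×2160.3 + 0.3300×3662.7 = 1835.5520 per 100,000.
Oakham: 0.0800×173.7 + 0.3300×662.5 + 0.0700×1305.1 + 0.0900×1926.6 + 0.1000×2361.8 + 0.3300×3679.4 = 1947.6540 per 100,000.
Difference = 1835.5520 − 1947.6540 = -112.1020.

-112.10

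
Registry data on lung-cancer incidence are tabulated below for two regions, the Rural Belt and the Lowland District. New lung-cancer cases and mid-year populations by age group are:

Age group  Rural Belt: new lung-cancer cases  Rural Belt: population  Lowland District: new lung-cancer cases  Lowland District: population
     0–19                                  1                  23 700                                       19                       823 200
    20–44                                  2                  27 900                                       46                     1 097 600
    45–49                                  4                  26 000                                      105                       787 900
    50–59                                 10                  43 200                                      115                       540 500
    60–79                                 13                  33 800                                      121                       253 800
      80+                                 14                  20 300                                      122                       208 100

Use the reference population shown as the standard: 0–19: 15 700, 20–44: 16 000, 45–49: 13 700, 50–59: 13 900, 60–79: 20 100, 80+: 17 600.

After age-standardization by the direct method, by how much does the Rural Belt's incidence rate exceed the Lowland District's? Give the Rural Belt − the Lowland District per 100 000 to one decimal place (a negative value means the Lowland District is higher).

Age-specific rates per 100 000 for the Rural Belt: 4.22, 7.17, 15.38, 23.15, 38.46, 68.97.
For the Lowland District: 2.31, 4.19, 13.33, 21.28, 47.68, 58.63.
Standard total = 97 000; weights = 0.1619, 0.1649, 0.1412, 0.1433, 0.2072, 0.1814.
The Rural Belt: 0.1619×4.22 + 0.1649×7.17 + 0.1412×15.38 + 0.1433×23.15 + 0.2072×38.46 + 0.1814×68.97 = 27.8385 per 100 000.
The Lowland District: 0.1619×2.31 + 0.1649×4.19 + 0.1412×13.33 + 0.1433×21.28 + 0.2072×47.68 + 0.1814×58.63 = 26.5123 per 100 000.
Difference = 27.8385 − 26.5123 = 1.3262.

1.3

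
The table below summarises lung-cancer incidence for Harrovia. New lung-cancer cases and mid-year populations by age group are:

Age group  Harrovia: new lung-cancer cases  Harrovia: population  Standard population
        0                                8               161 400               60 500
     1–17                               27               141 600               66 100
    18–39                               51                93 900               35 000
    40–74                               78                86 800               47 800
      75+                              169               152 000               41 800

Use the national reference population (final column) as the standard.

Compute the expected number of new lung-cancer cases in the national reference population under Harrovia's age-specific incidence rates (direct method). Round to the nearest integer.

Age-specific rates per 100 000 for Harrovia: 4.96, 19.07, 54.31, 89.86, 111.18.
Expected new lung-cancer cases = Σ (standard pop × age-specific rate ÷ 100 000)
= 60 500×4.96/100 000 + 66 100×19.07/100 000 + 35 000×54.31/100 000 + 47 800×89.86/100 000 + 41 800×111.18/100 000
= 3.00 + 12.60 + 19.01 + 42.95 + 46.48 = 124.04.

124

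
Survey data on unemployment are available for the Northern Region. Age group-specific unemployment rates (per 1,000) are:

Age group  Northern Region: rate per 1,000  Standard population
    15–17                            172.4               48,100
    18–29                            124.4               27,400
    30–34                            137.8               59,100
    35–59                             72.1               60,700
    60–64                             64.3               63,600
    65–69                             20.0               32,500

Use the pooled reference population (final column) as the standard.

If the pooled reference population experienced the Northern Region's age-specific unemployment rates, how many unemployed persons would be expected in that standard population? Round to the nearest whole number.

Expected unemployed persons = Σ (standard pop × age-specific rate ÷ 1,000)
= 48,100×172.4/1,000 + 27,400×124.4/1,000 + 59,100×137.8/1,000 + 60,700×72.1/1,000 + 63,600×64.3/1,000 + 32,500×20.0/1,000
= 8292.44 + 3408.56 + 8143.98 + 4376.47 + 4089.48 + 650.00 = 28960.93.

28961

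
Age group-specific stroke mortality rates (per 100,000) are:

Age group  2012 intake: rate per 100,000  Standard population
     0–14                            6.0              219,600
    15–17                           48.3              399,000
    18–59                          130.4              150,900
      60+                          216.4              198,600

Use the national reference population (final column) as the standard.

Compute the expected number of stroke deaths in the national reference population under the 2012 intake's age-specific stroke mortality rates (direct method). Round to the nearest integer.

832

Expected stroke deaths = Σ (standard pop × age-specific rate ÷ 100,000)
= 219,600×6.0/100,000 + 399,000×48.3/100,000 + 150,900×130.4/100,000 + 198,600×216.4/100,000
= 13.18 + 192.72 + 196.77 + 429.77 = 832.44.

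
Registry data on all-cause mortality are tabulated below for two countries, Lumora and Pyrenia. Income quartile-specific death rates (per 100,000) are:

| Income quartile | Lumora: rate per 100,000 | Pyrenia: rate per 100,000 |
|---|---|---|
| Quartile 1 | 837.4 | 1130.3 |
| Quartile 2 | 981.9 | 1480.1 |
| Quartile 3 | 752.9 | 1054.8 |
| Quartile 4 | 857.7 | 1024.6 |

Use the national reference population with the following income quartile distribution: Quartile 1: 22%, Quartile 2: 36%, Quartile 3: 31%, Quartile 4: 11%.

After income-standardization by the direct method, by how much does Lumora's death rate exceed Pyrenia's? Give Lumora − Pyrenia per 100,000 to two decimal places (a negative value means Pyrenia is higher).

-355.74

Standard weights: 0.22, 0.36, 0.31, 0.11.
Lumora: 0.2200×837.4 + 0.3600×981.9 + 0.3100×752.9 + 0.1100×857.7 = 865.4580 per 100,000.
Pyrenia: 0.2200×1130.3 + 0.3600×1480.1 + 0.3100×1054.8 + 0.1100×1024.6 = 1221.1960 per 100,000.
Difference = 865.4580 − 1221.1960 = -355.7380.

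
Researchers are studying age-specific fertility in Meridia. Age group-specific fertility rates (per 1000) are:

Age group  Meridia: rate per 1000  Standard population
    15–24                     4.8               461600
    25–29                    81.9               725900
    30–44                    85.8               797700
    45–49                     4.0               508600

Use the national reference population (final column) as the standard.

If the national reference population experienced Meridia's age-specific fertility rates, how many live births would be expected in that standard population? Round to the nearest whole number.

Expected live births = Σ (standard pop × age-specific rate ÷ 1000)
= 461600×4.8/1000 + 725900×81.9/1000 + 797700×85.8/1000 + 508600×4.0/1000
= 2215.68 + 59451.21 + 68442.66 + 2034.40 = 132143.95.

132144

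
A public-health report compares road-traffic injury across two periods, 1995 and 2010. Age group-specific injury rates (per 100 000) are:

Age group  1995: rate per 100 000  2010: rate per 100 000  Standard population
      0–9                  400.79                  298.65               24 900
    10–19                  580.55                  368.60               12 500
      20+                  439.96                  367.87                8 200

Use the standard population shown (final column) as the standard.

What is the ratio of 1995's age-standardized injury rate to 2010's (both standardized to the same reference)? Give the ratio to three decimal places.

Standard total = 45 600; weights = 0.5461, 0.2741, 0.1798.
1995: 0.5461×400.79 + 0.2741×580.55 + 0.1798×439.96 = 457.1100 per 100 000.
2010: 0.5461×298.65 + 0.2741×368.60 + 0.1798×367.87 = 330.2723 per 100 000.
Ratio = 457.1100 ÷ 330.2723 = 1.38404.

1.384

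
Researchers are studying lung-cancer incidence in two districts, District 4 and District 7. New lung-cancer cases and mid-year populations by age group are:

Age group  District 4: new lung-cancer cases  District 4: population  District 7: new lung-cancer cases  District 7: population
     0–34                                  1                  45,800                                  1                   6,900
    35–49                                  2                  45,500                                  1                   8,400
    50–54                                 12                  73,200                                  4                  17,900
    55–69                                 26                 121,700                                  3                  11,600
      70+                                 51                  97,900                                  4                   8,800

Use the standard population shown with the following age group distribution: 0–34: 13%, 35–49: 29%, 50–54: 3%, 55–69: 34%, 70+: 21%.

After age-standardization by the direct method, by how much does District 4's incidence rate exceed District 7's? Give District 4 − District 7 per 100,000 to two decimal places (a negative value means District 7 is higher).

Age-specific rates per 100,000 for District 4: 2.18, 4.40, 16.39, 21.36, 52.09.
For District 7: 14.49, 11.90, 22.35, 25.86, 45.45.
Standard weights: 0.13, 0.29, 0.03, 0.34, 0.21.
District 4: 0.1300×2.18 + 0.2900×4.40 + 0.0300×16.39 + 0.3400×21.36 + 0.2100×52.09 = 20.2539 per 100,000.
District 7: 0.1300×14.49 + 0.2900×11.90 + 0.0300×22.35 + 0.3400×25.86 + 0.2100×45.45 = 24.3454 per 100,000.
Difference = 20.2539 − 24.3454 = -4.0915.

-4.09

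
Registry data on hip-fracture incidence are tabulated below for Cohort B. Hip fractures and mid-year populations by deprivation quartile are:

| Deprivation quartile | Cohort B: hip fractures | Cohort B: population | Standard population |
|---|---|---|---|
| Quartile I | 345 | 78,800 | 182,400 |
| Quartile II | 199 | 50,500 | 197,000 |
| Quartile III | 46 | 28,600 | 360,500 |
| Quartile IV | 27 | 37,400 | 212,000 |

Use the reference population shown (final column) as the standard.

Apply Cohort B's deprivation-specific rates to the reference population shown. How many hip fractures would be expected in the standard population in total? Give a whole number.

2308

Deprivation-specific rates per 100,000 for Cohort B: 437.82, 394.06, 160.84, 72.19.
Expected hip fractures = Σ (standard pop × deprivation-specific rate ÷ 100,000)
= 182,400×437.82/100,000 + 197,000×394.06/100,000 + 360,500×160.84/100,000 + 212,000×72.19/100,000
= 798.58 + 776.30 + 579.83 + 153.05 = 2307.75.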